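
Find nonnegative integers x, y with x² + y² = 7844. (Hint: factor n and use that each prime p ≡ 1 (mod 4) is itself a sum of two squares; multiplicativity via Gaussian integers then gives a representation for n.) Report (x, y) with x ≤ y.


Step 1: Factor n = 7844 = 2^2 · 37 · 53.
Step 2: Check the mod-4 condition on each prime factor: 2 = 2 (special); 37 ≡ 1 (mod 4), exponent 1; 53 ≡ 1 (mod 4), exponent 1.
All primes ≡ 3 (mod 4) appear to even exponent (or don't appear), so by the two-squares theorem n IS expressible as a sum of two squares.
Step 3: Build a representation. Group n = k² · m with k = 2 and m = 37 · 53 = 1961 (a product of primes ≡ 1 (mod 4)); a representation of m scales to one of n via (k·x)² + (k·y)² = k²(x² + y²). Each prime p ≡ 1 (mod 4) is itself a sum of two squares; find a² by testing p − a² for a perfect square:
  37: 37 − 1² = 36 = 6² ⇒ 37 = 1² + 6².
  53: 53 − 1² = 52, 53 − 2² = 49 = 7² ⇒ 53 = 2² + 7².
  Combine using the Brahmagupta–Fibonacci identity (a² + b²)(c² + d²) = (ac − bd)² + (ad + bc)² = (ac + bd)² + (ad − bc)²:
  37 · 53 = 1961: from (1² + 6²)(2² + 7²), take (1·2 − 6·7, 1·7 + 6·2) = (2 − 42, 7 + 12) = (-40, 19); dropping signs (only squares matter) gives (40, 19); check 40² + 19² = 1600 + 361 = 1961 ✓.
  Scale by k = 2: (2·40, 2·19) = (80, 38).
Step 4: Order so x ≤ y and verify: 38² + 80² = 1444 + 6400 = 7844 = n. ✓

n = 7844 = 38² + 80² (one valid representation with x ≤ y).


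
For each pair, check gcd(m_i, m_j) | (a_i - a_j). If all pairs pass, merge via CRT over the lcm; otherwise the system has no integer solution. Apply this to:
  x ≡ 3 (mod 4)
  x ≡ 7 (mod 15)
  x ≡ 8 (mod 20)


Moduli 4, 15, 20 are not pairwise coprime, so CRT works modulo lcm(m_i) when all pairwise compatibility conditions hold.
Pairwise compatibility: gcd(m_i, m_j) must divide a_i - a_j for every pair.
Merge one congruence at a time:
  Start: x ≡ 3 (mod 4).
  Combine with x ≡ 7 (mod 15): gcd(4, 15) = 1; 7 - 3 = 4, which IS divisible by 1, so compatible.
    Write x = 3 + 4·t and substitute into x ≡ 7 (mod 15): 4·t ≡ 7 − 3 = 4 (mod 15).
    The inverse of 4 mod 15 is 4 (since 4·4 = 16 = 1·15 + 1), so t ≡ 4·4 = 16 ≡ 1 (mod 15).
    Then x = 3 + 4·1 = 7, valid modulo lcm(4, 15) = 60: x ≡ 7 (mod 60).
  Combine with x ≡ 8 (mod 20): gcd(60, 20) = 20, and 8 - 7 = 1 is NOT divisible by 20.
    ⇒ system is inconsistent (no integer solution).

No solution (the system is inconsistent).


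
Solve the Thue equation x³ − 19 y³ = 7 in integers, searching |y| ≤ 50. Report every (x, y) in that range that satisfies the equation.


The equation is x³ - 19y³ = 7. For fixed y, x³ = 19·y³ + 7, so a solution requires the RHS to be a perfect cube.
Strategy: iterate y from -50 to 50, compute RHS = 19·y³ + 7, and check whether it is a (positive or negative) perfect cube.
Check small values of y:
  y = 0: RHS = 7 is not a perfect cube.
  y = 1: RHS = 26 is not a perfect cube.
  y = -1: RHS = -12 is not a perfect cube.
  y = 2: RHS = 159 is not a perfect cube.
  y = -2: RHS = -145 is not a perfect cube.
  y = 3: RHS = 520 is not a perfect cube.
  y = -3: RHS = -506 is not a perfect cube.
Continuing the search up to |y| = 50 finds no solutions either.
No (x, y) in the scanned range satisfies the equation.

No integer solutions with |y| ≤ 50.


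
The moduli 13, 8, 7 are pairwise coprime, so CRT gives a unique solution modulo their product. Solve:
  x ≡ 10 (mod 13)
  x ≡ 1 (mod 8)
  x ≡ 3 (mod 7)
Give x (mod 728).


Moduli 13, 8, 7 are pairwise coprime; by CRT there is a unique solution modulo M = 13 · 8 · 7 = 728.
Solve pairwise, accumulating the modulus:
  Start with x ≡ 10 (mod 13).
  Combine with x ≡ 1 (mod 8): since gcd(13, 8) = 1, we get a unique residue mod 104.
    Write x = 10 + 13·t and substitute into x ≡ 1 (mod 8): 13·t ≡ 1 − 10 = -9 (mod 8).
    Reduce coefficients mod 8: 5·t ≡ 7 (mod 8).
    The inverse of 5 mod 8 is 5 (since 5·5 = 25 = 3·8 + 1), so t ≡ 5·7 = 35 ≡ 3 (mod 8).
    Then x = 10 + 13·3 = 49, valid modulo lcm(13, 8) = 104: x ≡ 49 (mod 104).
  Combine with x ≡ 3 (mod 7): since gcd(104, 7) = 1, we get a unique residue mod 728.
    Write x = 49 + 104·t and substitute into x ≡ 3 (mod 7): 104·t ≡ 3 − 49 = -46 (mod 7).
    Reduce coefficients mod 7: 6·t ≡ 3 (mod 7).
    The inverse of 6 mod 7 is 6 (since 6·6 = 36 = 5·7 + 1), so t ≡ 6·3 = 18 ≡ 4 (mod 7).
    Then x = 49 + 104·4 = 465, valid modulo lcm(104, 7) = 728: x ≡ 465 (mod 728).
Verify: 465 mod 13 = 10 ✓, 465 mod 8 = 1 ✓, 465 mod 7 = 3 ✓.

x ≡ 465 (mod 728).


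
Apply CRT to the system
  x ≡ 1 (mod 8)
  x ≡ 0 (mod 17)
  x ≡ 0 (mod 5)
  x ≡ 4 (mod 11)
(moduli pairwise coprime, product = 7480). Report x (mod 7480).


Product of moduli M = 8 · 17 · 5 · 11 = 7480.
Merge one congruence at a time:
  Start: x ≡ 1 (mod 8).
  Combine with x ≡ 0 (mod 17); new modulus lcm = 136.
    Write x = 1 + 8·t and substitute into x ≡ 0 (mod 17): 8·t ≡ 0 − 1 = -1 (mod 17).
    Reduce coefficients mod 17: 8·t ≡ 16 (mod 17).
    The inverse of 8 mod 17 is 15 (since 8·15 = 120 = 7·17 + 1), so t ≡ 15·16 = 240 ≡ 2 (mod 17).
    Then x = 1 + 8·2 = 17, valid modulo lcm(8, 17) = 136: x ≡ 17 (mod 136).
  Combine with x ≡ 0 (mod 5); new modulus lcm = 680.
    Write x = 17 + 136·t and substitute into x ≡ 0 (mod 5): 136·t ≡ 0 − 17 = -17 (mod 5).
    Reduce coefficients mod 5: 1·t ≡ 3 (mod 5).
    So t ≡ 3 (mod 5).
    Then x = 17 + 136·3 = 425, valid modulo lcm(136, 5) = 680: x ≡ 425 (mod 680).
  Combine with x ≡ 4 (mod 11); new modulus lcm = 7480.
    Write x = 425 + 680·t and substitute into x ≡ 4 (mod 11): 680·t ≡ 4 − 425 = -421 (mod 11).
    Reduce coefficients mod 11: 9·t ≡ 8 (mod 11).
    The inverse of 9 mod 11 is 5 (since 9·5 = 45 = 4·11 + 1), so t ≡ 5·8 = 40 ≡ 7 (mod 11).
    Then x = 425 + 680·7 = 5185, valid modulo lcm(680, 11) = 7480: x ≡ 5185 (mod 7480).
Verify against each original: 5185 mod 8 = 1, 5185 mod 17 = 0, 5185 mod 5 = 0, 5185 mod 11 = 4.

x ≡ 5185 (mod 7480).


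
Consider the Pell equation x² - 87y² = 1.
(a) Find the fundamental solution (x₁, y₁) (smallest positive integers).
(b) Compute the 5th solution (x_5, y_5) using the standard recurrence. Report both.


Step 1: Find the fundamental solution (x₁, y₁) of x² - 87y² = 1.
  Expand √87 as a continued fraction. a₀ = ⌊√87⌋ = 9; iterate m_{k+1} = d_k·a_k − m_k, d_{k+1} = (87 − m_{k+1}²)/d_k, a_{k+1} = ⌊(a₀ + m_{k+1})/d_{k+1}⌋ (starting m₀ = 0, d₀ = 1), with convergents p_k = a_k·p_{k-1} + p_{k-2}, q_k = a_k·q_{k-1} + q_{k-2} (p₋₁ = 1, q₋₁ = 0):
  k = 0: a₀ = 9; p₀/q₀ = 9/1; p₀² − 87·q₀² = 81 − 87 = -6.
  k = 1: m = 9, d = 6, a = ⌊(9 + 9)/6⌋ = 3; p/q = (3·9 + 1)/(3·1 + 0) = 28/3; p² − 87·q² = 784 − 783 = 1.
  The first convergent with p² − 87·q² = 1 gives the fundamental solution (x₁, y₁) = (28, 3).
Step 2: Apply the recurrence (x_{n+1}, y_{n+1}) = (x₁x_n + 87y₁y_n, x₁y_n + y₁x_n) repeatedly.
  From (x_1, y_1) = (28, 3): x_2 = 28·28 + 87·3·3 = 1567; y_2 = 28·3 + 3·28 = 168.
  From (x_2, y_2) = (1567, 168): x_3 = 28·1567 + 87·3·168 = 87724; y_3 = 28·168 + 3·1567 = 9405.
  From (x_3, y_3) = (87724, 9405): x_4 = 28·87724 + 87·3·9405 = 4910977; y_4 = 28·9405 + 3·87724 = 526512.
  From (x_4, y_4) = (4910977, 526512): x_5 = 28·4910977 + 87·3·526512 = 274926988; y_5 = 28·526512 + 3·4910977 = 29475267.
Step 3: Verify x_5² - 87·y_5² = 75584848730752144 - 75584848730752143 = 1 (should be 1). ✓

(x_1, y_1) = (28, 3); (x_5, y_5) = (274926988, 29475267).


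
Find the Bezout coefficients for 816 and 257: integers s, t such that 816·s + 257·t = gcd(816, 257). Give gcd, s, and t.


Euclidean algorithm on (816, 257) — divide until remainder is 0:
  816 = 3 · 257 + 45
  257 = 5 · 45 + 32
  45 = 1 · 32 + 13
  32 = 2 · 13 + 6
  13 = 2 · 6 + 1
  6 = 6 · 1 + 0
gcd(816, 257) = 1.
Track Bezout coefficients alongside the remainders: start with r₀ = 816 = a·1 + b·0 (s = 1, t = 0) and r₁ = 257 = a·0 + b·1 (s = 0, t = 1); each new remainder r_{k+1} = r_{k-1} − q_k·r_k inherits s_{k+1} = s_{k-1} − q_k·s_k, t_{k+1} = t_{k-1} − q_k·t_k, so r_k = a·s_k + b·t_k at every step:
  q = 3: r = 45, s = 1 − 3·0 = 1, t = 0 − 3·1 = -3  (check: 816·1 + 257·(-3) = 45)
  q = 5: r = 32, s = 0 − 5·1 = -5, t = 1 − 5·(-3) = 16  (check: 816·(-5) + 257·16 = 32)
  q = 1: r = 13, s = 1 − 1·(-5) = 6, t = -3 − 1·16 = -19  (check: 816·6 + 257·(-19) = 13)
  q = 2: r = 6, s = -5 − 2·6 = -17, t = 16 − 2·(-19) = 54  (check: 816·(-17) + 257·54 = 6)
  q = 2: r = 1, s = 6 − 2·(-17) = 40, t = -19 − 2·54 = -127  (check: 816·40 + 257·(-127) = 1)
The row with r = 1 (the gcd) gives the Bezout coefficients s = 40, t = -127.
Result: 816 · (40) + 257 · (-127) = 1.

gcd(816, 257) = 1; s = 40, t = -127 (check: 816·40 + 257·(-127) = 1).


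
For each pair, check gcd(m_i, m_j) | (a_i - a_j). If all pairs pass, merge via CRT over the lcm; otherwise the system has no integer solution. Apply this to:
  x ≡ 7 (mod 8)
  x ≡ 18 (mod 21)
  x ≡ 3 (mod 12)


Moduli 8, 21, 12 are not pairwise coprime, so CRT works modulo lcm(m_i) when all pairwise compatibility conditions hold.
Pairwise compatibility: gcd(m_i, m_j) must divide a_i - a_j for every pair.
Merge one congruence at a time:
  Start: x ≡ 7 (mod 8).
  Combine with x ≡ 18 (mod 21): gcd(8, 21) = 1; 18 - 7 = 11, which IS divisible by 1, so compatible.
    Write x = 7 + 8·t and substitute into x ≡ 18 (mod 21): 8·t ≡ 18 − 7 = 11 (mod 21).
    The inverse of 8 mod 21 is 8 (since 8·8 = 64 = 3·21 + 1), so t ≡ 8·11 = 88 ≡ 4 (mod 21).
    Then x = 7 + 8·4 = 39, valid modulo lcm(8, 21) = 168: x ≡ 39 (mod 168).
  Combine with x ≡ 3 (mod 12): gcd(168, 12) = 12; 3 - 39 = -36, which IS divisible by 12, so compatible.
    Write x = 39 + 168·t and substitute into x ≡ 3 (mod 12): 168·t ≡ 3 − 39 = -36 (mod 12).
    Divide the congruence (and modulus) by g = 12: 14·t ≡ -3 (mod 1).
    Modulo 1 every t works; take t = 0.
    Then x = 39 + 168·0 = 39, valid modulo lcm(168, 12) = 168: x ≡ 39 (mod 168).
Verify: 39 mod 8 = 7, 39 mod 21 = 18, 39 mod 12 = 3.

x ≡ 39 (mod 168).


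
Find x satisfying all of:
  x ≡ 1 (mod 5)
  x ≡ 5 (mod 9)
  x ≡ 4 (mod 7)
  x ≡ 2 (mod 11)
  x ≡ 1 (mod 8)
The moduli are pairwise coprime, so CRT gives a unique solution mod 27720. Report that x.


Product of moduli M = 5 · 9 · 7 · 11 · 8 = 27720.
Merge one congruence at a time:
  Start: x ≡ 1 (mod 5).
  Combine with x ≡ 5 (mod 9); new modulus lcm = 45.
    Write x = 1 + 5·t and substitute into x ≡ 5 (mod 9): 5·t ≡ 5 − 1 = 4 (mod 9).
    The inverse of 5 mod 9 is 2 (since 5·2 = 10 = 1·9 + 1), so t ≡ 2·4 = 8 ≡ 8 (mod 9).
    Then x = 1 + 5·8 = 41, valid modulo lcm(5, 9) = 45: x ≡ 41 (mod 45).
  Combine with x ≡ 4 (mod 7); new modulus lcm = 315.
    Write x = 41 + 45·t and substitute into x ≡ 4 (mod 7): 45·t ≡ 4 − 41 = -37 (mod 7).
    Reduce coefficients mod 7: 3·t ≡ 5 (mod 7).
    The inverse of 3 mod 7 is 5 (since 3·5 = 15 = 2·7 + 1), so t ≡ 5·5 = 25 ≡ 4 (mod 7).
    Then x = 41 + 45·4 = 221, valid modulo lcm(45, 7) = 315: x ≡ 221 (mod 315).
  Combine with x ≡ 2 (mod 11); new modulus lcm = 3465.
    Write x = 221 + 315·t and substitute into x ≡ 2 (mod 11): 315·t ≡ 2 − 221 = -219 (mod 11).
    Reduce coefficients mod 11: 7·t ≡ 1 (mod 11).
    The inverse of 7 mod 11 is 8 (since 7·8 = 56 = 5·11 + 1), so t ≡ 8·1 = 8 ≡ 8 (mod 11).
    Then x = 221 + 315·8 = 2741, valid modulo lcm(315, 11) = 3465: x ≡ 2741 (mod 3465).
  Combine with x ≡ 1 (mod 8); new modulus lcm = 27720.
    Write x = 2741 + 3465·t and substitute into x ≡ 1 (mod 8): 3465·t ≡ 1 − 2741 = -2740 (mod 8).
    Reduce coefficients mod 8: 1·t ≡ 4 (mod 8).
    So t ≡ 4 (mod 8).
    Then x = 2741 + 3465·4 = 16601, valid modulo lcm(3465, 8) = 27720: x ≡ 16601 (mod 27720).
Verify against each original: 16601 mod 5 = 1, 16601 mod 9 = 5, 16601 mod 7 = 4, 16601 mod 11 = 2, 16601 mod 8 = 1.

x ≡ 16601 (mod 27720).


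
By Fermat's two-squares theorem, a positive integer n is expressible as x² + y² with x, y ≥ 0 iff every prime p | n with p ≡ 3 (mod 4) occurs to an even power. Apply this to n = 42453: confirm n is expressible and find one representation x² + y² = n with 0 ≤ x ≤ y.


Step 1: Factor n = 42453 = 3^2 · 53 · 89.
Step 2: Check the mod-4 condition on each prime factor: 3 ≡ 3 (mod 4), exponent 2 (must be even); 53 ≡ 1 (mod 4), exponent 1; 89 ≡ 1 (mod 4), exponent 1.
All primes ≡ 3 (mod 4) appear to even exponent (or don't appear), so by the two-squares theorem n IS expressible as a sum of two squares.
Step 3: Build a representation. Group n = k² · m with k = 3 and m = 53 · 89 = 4717 (a product of primes ≡ 1 (mod 4)); a representation of m scales to one of n via (k·x)² + (k·y)² = k²(x² + y²). Each prime p ≡ 1 (mod 4) is itself a sum of two squares; find a² by testing p − a² for a perfect square:
  53: 53 − 1² = 52, 53 − 2² = 49 = 7² ⇒ 53 = 2² + 7².
  89: 89 − 1² = 88, 89 − 2² = 85, 89 − 3² = 80, 89 − 4² = 73, 89 − 5² = 64 = 8² ⇒ 89 = 5² + 8².
  Combine using the Brahmagupta–Fibonacci identity (a² + b²)(c² + d²) = (ac − bd)² + (ad + bc)² = (ac + bd)² + (ad − bc)²:
  53 · 89 = 4717: from (2² + 7²)(5² + 8²), take (2·5 − 7·8, 2·8 + 7·5) = (10 − 56, 16 + 35) = (-46, 51); dropping signs (only squares matter) gives (46, 51); check 46² + 51² = 2116 + 2601 = 4717 ✓.
  Scale by k = 3: (3·46, 3·51) = (138, 153).
Step 4: Order so x ≤ y and verify: 138² + 153² = 19044 + 23409 = 42453 = n. ✓

n = 42453 = 138² + 153² (one valid representation with x ≤ y).


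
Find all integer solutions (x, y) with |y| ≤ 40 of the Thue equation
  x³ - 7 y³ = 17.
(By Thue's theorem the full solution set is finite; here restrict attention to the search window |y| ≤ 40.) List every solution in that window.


The equation is x³ - 7y³ = 17. For fixed y, x³ = 7·y³ + 17, so a solution requires the RHS to be a perfect cube.
Strategy: iterate y from -40 to 40, compute RHS = 7·y³ + 17, and check whether it is a (positive or negative) perfect cube.
Check small values of y:
  y = 0: RHS = 17 is not a perfect cube.
  y = 1: RHS = 24 is not a perfect cube.
  y = -1: RHS = 10 is not a perfect cube.
  y = 2: RHS = 73 is not a perfect cube.
  y = -2: RHS = -39 is not a perfect cube.
  y = 3: RHS = 206 is not a perfect cube.
  y = -3: RHS = -172 is not a perfect cube.
Continuing the search up to |y| = 40 finds no solutions either.
No (x, y) in the scanned range satisfies the equation.

No integer solutions with |y| ≤ 40.


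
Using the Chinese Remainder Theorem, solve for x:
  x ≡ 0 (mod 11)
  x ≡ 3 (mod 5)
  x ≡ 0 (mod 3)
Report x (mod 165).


Moduli 11, 5, 3 are pairwise coprime; by CRT there is a unique solution modulo M = 11 · 5 · 3 = 165.
Solve pairwise, accumulating the modulus:
  Start with x ≡ 0 (mod 11).
  Combine with x ≡ 3 (mod 5): since gcd(11, 5) = 1, we get a unique residue mod 55.
    Write x = 0 + 11·t and substitute into x ≡ 3 (mod 5): 11·t ≡ 3 − 0 = 3 (mod 5).
    Reduce coefficients mod 5: 1·t ≡ 3 (mod 5).
    So t ≡ 3 (mod 5).
    Then x = 0 + 11·3 = 33, valid modulo lcm(11, 5) = 55: x ≡ 33 (mod 55).
  Combine with x ≡ 0 (mod 3): since gcd(55, 3) = 1, we get a unique residue mod 165.
    Write x = 33 + 55·t and substitute into x ≡ 0 (mod 3): 55·t ≡ 0 − 33 = -33 (mod 3).
    Reduce coefficients mod 3: 1·t ≡ 0 (mod 3).
    So t ≡ 0 (mod 3).
    Then x = 33 + 55·0 = 33, valid modulo lcm(55, 3) = 165: x ≡ 33 (mod 165).
Verify: 33 mod 11 = 0 ✓, 33 mod 5 = 3 ✓, 33 mod 3 = 0 ✓.

x ≡ 33 (mod 165).


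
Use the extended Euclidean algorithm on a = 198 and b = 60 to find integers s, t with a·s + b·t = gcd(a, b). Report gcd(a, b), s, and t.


Euclidean algorithm on (198, 60) — divide until remainder is 0:
  198 = 3 · 60 + 18
  60 = 3 · 18 + 6
  18 = 3 · 6 + 0
gcd(198, 60) = 6.
Track Bezout coefficients alongside the remainders: start with r₀ = 198 = a·1 + b·0 (s = 1, t = 0) and r₁ = 60 = a·0 + b·1 (s = 0, t = 1); each new remainder r_{k+1} = r_{k-1} − q_k·r_k inherits s_{k+1} = s_{k-1} − q_k·s_k, t_{k+1} = t_{k-1} − q_k·t_k, so r_k = a·s_k + b·t_k at every step:
  q = 3: r = 18, s = 1 − 3·0 = 1, t = 0 − 3·1 = -3  (check: 198·1 + 60·(-3) = 18)
  q = 3: r = 6, s = 0 − 3·1 = -3, t = 1 − 3·(-3) = 10  (check: 198·(-3) + 60·10 = 6)
The row with r = 6 (the gcd) gives the Bezout coefficients s = -3, t = 10.
Result: 198 · (-3) + 60 · (10) = 6.

gcd(198, 60) = 6; s = -3, t = 10 (check: 198·(-3) + 60·10 = 6).


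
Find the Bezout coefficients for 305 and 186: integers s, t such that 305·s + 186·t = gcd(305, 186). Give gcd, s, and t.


Euclidean algorithm on (305, 186) — divide until remainder is 0:
  305 = 1 · 186 + 119
  186 = 1 · 119 + 67
  119 = 1 · 67 + 52
  67 = 1 · 52 + 15
  52 = 3 · 15 + 7
  15 = 2 · 7 + 1
  7 = 7 · 1 + 0
gcd(305, 186) = 1.
Track Bezout coefficients alongside the remainders: start with r₀ = 305 = a·1 + b·0 (s = 1, t = 0) and r₁ = 186 = a·0 + b·1 (s = 0, t = 1); each new remainder r_{k+1} = r_{k-1} − q_k·r_k inherits s_{k+1} = s_{k-1} − q_k·s_k, t_{k+1} = t_{k-1} − q_k·t_k, so r_k = a·s_k + b·t_k at every step:
  q = 1: r = 119, s = 1 − 1·0 = 1, t = 0 − 1·1 = -1  (check: 305·1 + 186·(-1) = 119)
  q = 1: r = 67, s = 0 − 1·1 = -1, t = 1 − 1·(-1) = 2  (check: 305·(-1) + 186·2 = 67)
  q = 1: r = 52, s = 1 − 1·(-1) = 2, t = -1 − 1·2 = -3  (check: 305·2 + 186·(-3) = 52)
  q = 1: r = 15, s = -1 − 1·2 = -3, t = 2 − 1·(-3) = 5  (check: 305·(-3) + 186·5 = 15)
  q = 3: r = 7, s = 2 − 3·(-3) = 11, t = -3 − 3·5 = -18  (check: 305·11 + 186·(-18) = 7)
  q = 2: r = 1, s = -3 − 2·11 = -25, t = 5 − 2·(-18) = 41  (check: 305·(-25) + 186·41 = 1)
The row with r = 1 (the gcd) gives the Bezout coefficients s = -25, t = 41.
Result: 305 · (-25) + 186 · (41) = 1.

gcd(305, 186) = 1; s = -25, t = 41 (check: 305·(-25) + 186·41 = 1).


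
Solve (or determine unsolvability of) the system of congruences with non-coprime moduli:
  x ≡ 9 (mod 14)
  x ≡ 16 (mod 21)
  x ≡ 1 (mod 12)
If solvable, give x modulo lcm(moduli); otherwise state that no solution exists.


Moduli 14, 21, 12 are not pairwise coprime, so CRT works modulo lcm(m_i) when all pairwise compatibility conditions hold.
Pairwise compatibility: gcd(m_i, m_j) must divide a_i - a_j for every pair.
Merge one congruence at a time:
  Start: x ≡ 9 (mod 14).
  Combine with x ≡ 16 (mod 21): gcd(14, 21) = 7; 16 - 9 = 7, which IS divisible by 7, so compatible.
    Write x = 9 + 14·t and substitute into x ≡ 16 (mod 21): 14·t ≡ 16 − 9 = 7 (mod 21).
    Divide the congruence (and modulus) by g = 7: 2·t ≡ 1 (mod 3).
    The inverse of 2 mod 3 is 2 (since 2·2 = 4 = 1·3 + 1), so t ≡ 2·1 = 2 ≡ 2 (mod 3).
    Then x = 9 + 14·2 = 37, valid modulo lcm(14, 21) = 42: x ≡ 37 (mod 42).
  Combine with x ≡ 1 (mod 12): gcd(42, 12) = 6; 1 - 37 = -36, which IS divisible by 6, so compatible.
    Write x = 37 + 42·t and substitute into x ≡ 1 (mod 12): 42·t ≡ 1 − 37 = -36 (mod 12).
    Divide the congruence (and modulus) by g = 6: 7·t ≡ -6 (mod 2).
    Reduce coefficients mod 2: 1·t ≡ 0 (mod 2).
    So t ≡ 0 (mod 2).
    Then x = 37 + 42·0 = 37, valid modulo lcm(42, 12) = 84: x ≡ 37 (mod 84).
Verify: 37 mod 14 = 9, 37 mod 21 = 16, 37 mod 12 = 1.

x ≡ 37 (mod 84).


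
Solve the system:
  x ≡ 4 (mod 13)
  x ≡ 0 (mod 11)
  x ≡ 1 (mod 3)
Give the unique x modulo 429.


Moduli 13, 11, 3 are pairwise coprime; by CRT there is a unique solution modulo M = 13 · 11 · 3 = 429.
Solve pairwise, accumulating the modulus:
  Start with x ≡ 4 (mod 13).
  Combine with x ≡ 0 (mod 11): since gcd(13, 11) = 1, we get a unique residue mod 143.
    Write x = 4 + 13·t and substitute into x ≡ 0 (mod 11): 13·t ≡ 0 − 4 = -4 (mod 11).
    Reduce coefficients mod 11: 2·t ≡ 7 (mod 11).
    The inverse of 2 mod 11 is 6 (since 2·6 = 12 = 1·11 + 1), so t ≡ 6·7 = 42 ≡ 9 (mod 11).
    Then x = 4 + 13·9 = 121, valid modulo lcm(13, 11) = 143: x ≡ 121 (mod 143).
  Combine with x ≡ 1 (mod 3): since gcd(143, 3) = 1, we get a unique residue mod 429.
    Write x = 121 + 143·t and substitute into x ≡ 1 (mod 3): 143·t ≡ 1 − 121 = -120 (mod 3).
    Reduce coefficients mod 3: 2·t ≡ 0 (mod 3).
    The inverse of 2 mod 3 is 2 (since 2·2 = 4 = 1·3 + 1), so t ≡ 2·0 = 0 ≡ 0 (mod 3).
    Then x = 121 + 143·0 = 121, valid modulo lcm(143, 3) = 429: x ≡ 121 (mod 429).
Verify: 121 mod 13 = 4 ✓, 121 mod 11 = 0 ✓, 121 mod 3 = 1 ✓.

x ≡ 121 (mod 429).


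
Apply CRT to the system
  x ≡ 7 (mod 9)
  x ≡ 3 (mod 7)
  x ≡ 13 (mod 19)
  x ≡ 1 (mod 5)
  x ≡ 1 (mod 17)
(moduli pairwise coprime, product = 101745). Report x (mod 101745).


Product of moduli M = 9 · 7 · 19 · 5 · 17 = 101745.
Merge one congruence at a time:
  Start: x ≡ 7 (mod 9).
  Combine with x ≡ 3 (mod 7); new modulus lcm = 63.
    Write x = 7 + 9·t and substitute into x ≡ 3 (mod 7): 9·t ≡ 3 − 7 = -4 (mod 7).
    Reduce coefficients mod 7: 2·t ≡ 3 (mod 7).
    The inverse of 2 mod 7 is 4 (since 2·4 = 8 = 1·7 + 1), so t ≡ 4·3 = 12 ≡ 5 (mod 7).
    Then x = 7 + 9·5 = 52, valid modulo lcm(9, 7) = 63: x ≡ 52 (mod 63).
  Combine with x ≡ 13 (mod 19); new modulus lcm = 1197.
    Write x = 52 + 63·t and substitute into x ≡ 13 (mod 19): 63·t ≡ 13 − 52 = -39 (mod 19).
    Reduce coefficients mod 19: 6·t ≡ 18 (mod 19).
    The inverse of 6 mod 19 is 16 (since 6·16 = 96 = 5·19 + 1), so t ≡ 16·18 = 288 ≡ 3 (mod 19).
    Then x = 52 + 63·3 = 241, valid modulo lcm(63, 19) = 1197: x ≡ 241 (mod 1197).
  Combine with x ≡ 1 (mod 5); new modulus lcm = 5985.
    Write x = 241 + 1197·t and substitute into x ≡ 1 (mod 5): 1197·t ≡ 1 − 241 = -240 (mod 5).
    Reduce coefficients mod 5: 2·t ≡ 0 (mod 5).
    The inverse of 2 mod 5 is 3 (since 2·3 = 6 = 1·5 + 1), so t ≡ 3·0 = 0 ≡ 0 (mod 5).
    Then x = 241 + 1197·0 = 241, valid modulo lcm(1197, 5) = 5985: x ≡ 241 (mod 5985).
  Combine with x ≡ 1 (mod 17); new modulus lcm = 101745.
    Write x = 241 + 5985·t and substitute into x ≡ 1 (mod 17): 5985·t ≡ 1 − 241 = -240 (mod 17).
    Reduce coefficients mod 17: 1·t ≡ 15 (mod 17).
    So t ≡ 15 (mod 17).
    Then x = 241 + 5985·15 = 90016, valid modulo lcm(5985, 17) = 101745: x ≡ 90016 (mod 101745).
Verify against each original: 90016 mod 9 = 7, 90016 mod 7 = 3, 90016 mod 19 = 13, 90016 mod 5 = 1, 90016 mod 17 = 1.

x ≡ 90016 (mod 101745).


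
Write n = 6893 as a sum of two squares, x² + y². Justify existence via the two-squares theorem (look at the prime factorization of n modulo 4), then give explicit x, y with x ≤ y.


Step 1: Factor n = 6893 = 61 · 113.
Step 2: Check the mod-4 condition on each prime factor: 61 ≡ 1 (mod 4), exponent 1; 113 ≡ 1 (mod 4), exponent 1.
All primes ≡ 3 (mod 4) appear to even exponent (or don't appear), so by the two-squares theorem n IS expressible as a sum of two squares.
Step 3: Build a representation. Here n = 61 · 113 is a product of primes ≡ 1 (mod 4). Each prime p ≡ 1 (mod 4) is itself a sum of two squares; find a² by testing p − a² for a perfect square:
  61: 61 − 1² = 60, 61 − 2² = 57, 61 − 3² = 52, 61 − 4² = 45, 61 − 5² = 36 = 6² ⇒ 61 = 5² + 6².
  113: 113 − 1² = 112, 113 − 2² = 109, 113 − 3² = 104, 113 − 4² = 97, 113 − 5² = 88, 113 − 6² = 77, 113 − 7² = 64 = 8² ⇒ 113 = 7² + 8².
  Combine using the Brahmagupta–Fibonacci identity (a² + b²)(c² + d²) = (ac − bd)² + (ad + bc)² = (ac + bd)² + (ad − bc)²:
  61 · 113 = 6893: from (5² + 6²)(7² + 8²), take (5·7 − 6·8, 5·8 + 6·7) = (35 − 48, 40 + 42) = (-13, 82); dropping signs (only squares matter) gives (13, 82); check 13² + 82² = 169 + 6724 = 6893 ✓.
Step 4: Order so x ≤ y and verify: 13² + 82² = 169 + 6724 = 6893 = n. ✓

n = 6893 = 13² + 82² (one valid representation with x ≤ y).


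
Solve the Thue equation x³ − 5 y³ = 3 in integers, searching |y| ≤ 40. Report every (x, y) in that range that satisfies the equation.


The equation is x³ - 5y³ = 3. For fixed y, x³ = 5·y³ + 3, so a solution requires the RHS to be a perfect cube.
Strategy: iterate y from -40 to 40, compute RHS = 5·y³ + 3, and check whether it is a (positive or negative) perfect cube.
Check small values of y:
  y = 0: RHS = 3 is not a perfect cube.
  y = 1: RHS = 8 = (2)³ ⇒ x = 2 works.
  y = -1: RHS = -2 is not a perfect cube.
  y = 2: RHS = 43 is not a perfect cube.
  y = -2: RHS = -37 is not a perfect cube.
  y = 3: RHS = 138 is not a perfect cube.
  y = -3: RHS = -132 is not a perfect cube.
Continuing the search up to |y| = 40 finds no further solutions beyond those listed.
Collected solutions: (2, 1).

Solutions (with |y| ≤ 40): (2, 1).


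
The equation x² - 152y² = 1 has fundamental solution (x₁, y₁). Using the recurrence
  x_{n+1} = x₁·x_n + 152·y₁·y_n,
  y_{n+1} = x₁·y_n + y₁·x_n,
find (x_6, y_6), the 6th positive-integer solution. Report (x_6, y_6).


Step 1: Find the fundamental solution (x₁, y₁) of x² - 152y² = 1.
  Expand √152 as a continued fraction. a₀ = ⌊√152⌋ = 12; iterate m_{k+1} = d_k·a_k − m_k, d_{k+1} = (152 − m_{k+1}²)/d_k, a_{k+1} = ⌊(a₀ + m_{k+1})/d_{k+1}⌋ (starting m₀ = 0, d₀ = 1), with convergents p_k = a_k·p_{k-1} + p_{k-2}, q_k = a_k·q_{k-1} + q_{k-2} (p₋₁ = 1, q₋₁ = 0):
  k = 0: a₀ = 12; p₀/q₀ = 12/1; p₀² − 152·q₀² = 144 − 152 = -8.
  k = 1: m = 12, d = 8, a = ⌊(12 + 12)/8⌋ = 3; p/q = (3·12 + 1)/(3·1 + 0) = 37/3; p² − 152·q² = 1369 − 1368 = 1.
  The first convergent with p² − 152·q² = 1 gives the fundamental solution (x₁, y₁) = (37, 3).
Step 2: Apply the recurrence (x_{n+1}, y_{n+1}) = (x₁x_n + 152y₁y_n, x₁y_n + y₁x_n) repeatedly.
  From (x_1, y_1) = (37, 3): x_2 = 37·37 + 152·3·3 = 2737; y_2 = 37·3 + 3·37 = 222.
  From (x_2, y_2) = (2737, 222): x_3 = 37·2737 + 152·3·222 = 202501; y_3 = 37·222 + 3·2737 = 16425.
  From (x_3, y_3) = (202501, 16425): x_4 = 37·202501 + 152·3·16425 = 14982337; y_4 = 37·16425 + 3·202501 = 1215228.
  From (x_4, y_4) = (14982337, 1215228): x_5 = 37·14982337 + 152·3·1215228 = 1108490437; y_5 = 37·1215228 + 3·14982337 = 89910447.
  From (x_5, y_5) = (1108490437, 89910447): x_6 = 37·1108490437 + 152·3·89910447 = 82013310001; y_6 = 37·89910447 + 3·1108490437 = 6652157850.
Step 3: Verify x_6² - 152·y_6² = 6726183017320126620001 - 6726183017320126620000 = 1 (should be 1). ✓

(x_1, y_1) = (37, 3); (x_6, y_6) = (82013310001, 6652157850).


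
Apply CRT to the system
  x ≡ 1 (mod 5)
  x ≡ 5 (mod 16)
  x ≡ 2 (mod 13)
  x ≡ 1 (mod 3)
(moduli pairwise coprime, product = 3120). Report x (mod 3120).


Product of moduli M = 5 · 16 · 13 · 3 = 3120.
Merge one congruence at a time:
  Start: x ≡ 1 (mod 5).
  Combine with x ≡ 5 (mod 16); new modulus lcm = 80.
    Write x = 1 + 5·t and substitute into x ≡ 5 (mod 16): 5·t ≡ 5 − 1 = 4 (mod 16).
    The inverse of 5 mod 16 is 13 (since 5·13 = 65 = 4·16 + 1), so t ≡ 13·4 = 52 ≡ 4 (mod 16).
    Then x = 1 + 5·4 = 21, valid modulo lcm(5, 16) = 80: x ≡ 21 (mod 80).
  Combine with x ≡ 2 (mod 13); new modulus lcm = 1040.
    Write x = 21 + 80·t and substitute into x ≡ 2 (mod 13): 80·t ≡ 2 − 21 = -19 (mod 13).
    Reduce coefficients mod 13: 2·t ≡ 7 (mod 13).
    The inverse of 2 mod 13 is 7 (since 2·7 = 14 = 1·13 + 1), so t ≡ 7·7 = 49 ≡ 10 (mod 13).
    Then x = 21 + 80·10 = 821, valid modulo lcm(80, 13) = 1040: x ≡ 821 (mod 1040).
  Combine with x ≡ 1 (mod 3); new modulus lcm = 3120.
    Write x = 821 + 1040·t and substitute into x ≡ 1 (mod 3): 1040·t ≡ 1 − 821 = -820 (mod 3).
    Reduce coefficients mod 3: 2·t ≡ 2 (mod 3).
    The inverse of 2 mod 3 is 2 (since 2·2 = 4 = 1·3 + 1), so t ≡ 2·2 = 4 ≡ 1 (mod 3).
    Then x = 821 + 1040·1 = 1861, valid modulo lcm(1040, 3) = 3120: x ≡ 1861 (mod 3120).
Verify against each original: 1861 mod 5 = 1, 1861 mod 16 = 5, 1861 mod 13 = 2, 1861 mod 3 = 1.

x ≡ 1861 (mod 3120).


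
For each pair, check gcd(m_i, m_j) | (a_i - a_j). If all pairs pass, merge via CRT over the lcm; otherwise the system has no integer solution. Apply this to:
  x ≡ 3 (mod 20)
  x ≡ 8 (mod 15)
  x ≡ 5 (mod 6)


Moduli 20, 15, 6 are not pairwise coprime, so CRT works modulo lcm(m_i) when all pairwise compatibility conditions hold.
Pairwise compatibility: gcd(m_i, m_j) must divide a_i - a_j for every pair.
Merge one congruence at a time:
  Start: x ≡ 3 (mod 20).
  Combine with x ≡ 8 (mod 15): gcd(20, 15) = 5; 8 - 3 = 5, which IS divisible by 5, so compatible.
    Write x = 3 + 20·t and substitute into x ≡ 8 (mod 15): 20·t ≡ 8 − 3 = 5 (mod 15).
    Divide the congruence (and modulus) by g = 5: 4·t ≡ 1 (mod 3).
    Reduce coefficients mod 3: 1·t ≡ 1 (mod 3).
    So t ≡ 1 (mod 3).
    Then x = 3 + 20·1 = 23, valid modulo lcm(20, 15) = 60: x ≡ 23 (mod 60).
  Combine with x ≡ 5 (mod 6): gcd(60, 6) = 6; 5 - 23 = -18, which IS divisible by 6, so compatible.
    Write x = 23 + 60·t and substitute into x ≡ 5 (mod 6): 60·t ≡ 5 − 23 = -18 (mod 6).
    Divide the congruence (and modulus) by g = 6: 10·t ≡ -3 (mod 1).
    Modulo 1 every t works; take t = 0.
    Then x = 23 + 60·0 = 23, valid modulo lcm(60, 6) = 60: x ≡ 23 (mod 60).
Verify: 23 mod 20 = 3, 23 mod 15 = 8, 23 mod 6 = 5.

x ≡ 23 (mod 60).


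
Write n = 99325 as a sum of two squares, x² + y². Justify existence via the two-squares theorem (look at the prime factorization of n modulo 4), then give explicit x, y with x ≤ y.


Step 1: Factor n = 99325 = 5^2 · 29 · 137.
Step 2: Check the mod-4 condition on each prime factor: 5 ≡ 1 (mod 4), exponent 2; 29 ≡ 1 (mod 4), exponent 1; 137 ≡ 1 (mod 4), exponent 1.
All primes ≡ 3 (mod 4) appear to even exponent (or don't appear), so by the two-squares theorem n IS expressible as a sum of two squares.
Step 3: Build a representation. Group n = k² · m with k = 5 and m = 29 · 137 = 3973 (a product of primes ≡ 1 (mod 4)); a representation of m scales to one of n via (k·x)² + (k·y)² = k²(x² + y²). Each prime p ≡ 1 (mod 4) is itself a sum of two squares; find a² by testing p − a² for a perfect square:
  29: 29 − 1² = 28, 29 − 2² = 25 = 5² ⇒ 29 = 2² + 5².
  137: 137 − 1² = 136, 137 − 2² = 133, 137 − 3² = 128, 137 − 4² = 121 = 11² ⇒ 137 = 4² + 11².
  Combine using the Brahmagupta–Fibonacci identity (a² + b²)(c² + d²) = (ac − bd)² + (ad + bc)² = (ac + bd)² + (ad − bc)²:
  29 · 137 = 3973: from (2² + 5²)(4² + 11²), take (2·4 − 5·11, 2·11 + 5·4) = (8 − 55, 22 + 20) = (-47, 42); dropping signs (only squares matter) gives (47, 42); check 47² + 42² = 2209 + 1764 = 3973 ✓.
  Scale by k = 5: (5·47, 5·42) = (235, 210).
Step 4: Order so x ≤ y and verify: 210² + 235² = 44100 + 55225 = 99325 = n. ✓

n = 99325 = 210² + 235² (one valid representation with x ≤ y).


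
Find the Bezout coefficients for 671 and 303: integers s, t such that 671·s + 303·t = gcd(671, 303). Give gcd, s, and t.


Euclidean algorithm on (671, 303) — divide until remainder is 0:
  671 = 2 · 303 + 65
  303 = 4 · 65 + 43
  65 = 1 · 43 + 22
  43 = 1 · 22 + 21
  22 = 1 · 21 + 1
  21 = 21 · 1 + 0
gcd(671, 303) = 1.
Track Bezout coefficients alongside the remainders: start with r₀ = 671 = a·1 + b·0 (s = 1, t = 0) and r₁ = 303 = a·0 + b·1 (s = 0, t = 1); each new remainder r_{k+1} = r_{k-1} − q_k·r_k inherits s_{k+1} = s_{k-1} − q_k·s_k, t_{k+1} = t_{k-1} − q_k·t_k, so r_k = a·s_k + b·t_k at every step:
  q = 2: r = 65, s = 1 − 2·0 = 1, t = 0 − 2·1 = -2  (check: 671·1 + 303·(-2) = 65)
  q = 4: r = 43, s = 0 − 4·1 = -4, t = 1 − 4·(-2) = 9  (check: 671·(-4) + 303·9 = 43)
  q = 1: r = 22, s = 1 − 1·(-4) = 5, t = -2 − 1·9 = -11  (check: 671·5 + 303·(-11) = 22)
  q = 1: r = 21, s = -4 − 1·5 = -9, t = 9 − 1·(-11) = 20  (check: 671·(-9) + 303·20 = 21)
  q = 1: r = 1, s = 5 − 1·(-9) = 14, t = -11 − 1·20 = -31  (check: 671·14 + 303·(-31) = 1)
The row with r = 1 (the gcd) gives the Bezout coefficients s = 14, t = -31.
Result: 671 · (14) + 303 · (-31) = 1.

gcd(671, 303) = 1; s = 14, t = -31 (check: 671·14 + 303·(-31) = 1).


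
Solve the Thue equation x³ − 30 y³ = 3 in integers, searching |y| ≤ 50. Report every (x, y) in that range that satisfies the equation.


The equation is x³ - 30y³ = 3. For fixed y, x³ = 30·y³ + 3, so a solution requires the RHS to be a perfect cube.
Strategy: iterate y from -50 to 50, compute RHS = 30·y³ + 3, and check whether it is a (positive or negative) perfect cube.
Check small values of y:
  y = 0: RHS = 3 is not a perfect cube.
  y = 1: RHS = 33 is not a perfect cube.
  y = -1: RHS = -27 = (-3)³ ⇒ x = -3 works.
  y = 2: RHS = 243 is not a perfect cube.
  y = -2: RHS = -237 is not a perfect cube.
  y = 3: RHS = 813 is not a perfect cube.
  y = -3: RHS = -807 is not a perfect cube.
Continuing the search up to |y| = 50 finds no further solutions beyond those listed.
Collected solutions: (-3, -1).

Solutions (with |y| ≤ 50): (-3, -1).


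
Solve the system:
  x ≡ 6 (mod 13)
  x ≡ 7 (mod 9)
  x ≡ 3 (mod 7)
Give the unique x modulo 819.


Moduli 13, 9, 7 are pairwise coprime; by CRT there is a unique solution modulo M = 13 · 9 · 7 = 819.
Solve pairwise, accumulating the modulus:
  Start with x ≡ 6 (mod 13).
  Combine with x ≡ 7 (mod 9): since gcd(13, 9) = 1, we get a unique residue mod 117.
    Write x = 6 + 13·t and substitute into x ≡ 7 (mod 9): 13·t ≡ 7 − 6 = 1 (mod 9).
    Reduce coefficients mod 9: 4·t ≡ 1 (mod 9).
    The inverse of 4 mod 9 is 7 (since 4·7 = 28 = 3·9 + 1), so t ≡ 7·1 = 7 ≡ 7 (mod 9).
    Then x = 6 + 13·7 = 97, valid modulo lcm(13, 9) = 117: x ≡ 97 (mod 117).
  Combine with x ≡ 3 (mod 7): since gcd(117, 7) = 1, we get a unique residue mod 819.
    Write x = 97 + 117·t and substitute into x ≡ 3 (mod 7): 117·t ≡ 3 − 97 = -94 (mod 7).
    Reduce coefficients mod 7: 5·t ≡ 4 (mod 7).
    The inverse of 5 mod 7 is 3 (since 5·3 = 15 = 2·7 + 1), so t ≡ 3·4 = 12 ≡ 5 (mod 7).
    Then x = 97 + 117·5 = 682, valid modulo lcm(117, 7) = 819: x ≡ 682 (mod 819).
Verify: 682 mod 13 = 6 ✓, 682 mod 9 = 7 ✓, 682 mod 7 = 3 ✓.

x ≡ 682 (mod 819).


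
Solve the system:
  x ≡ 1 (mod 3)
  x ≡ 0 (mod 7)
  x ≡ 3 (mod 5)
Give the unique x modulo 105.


Moduli 3, 7, 5 are pairwise coprime; by CRT there is a unique solution modulo M = 3 · 7 · 5 = 105.
Solve pairwise, accumulating the modulus:
  Start with x ≡ 1 (mod 3).
  Combine with x ≡ 0 (mod 7): since gcd(3, 7) = 1, we get a unique residue mod 21.
    Write x = 1 + 3·t and substitute into x ≡ 0 (mod 7): 3·t ≡ 0 − 1 = -1 (mod 7).
    Reduce coefficients mod 7: 3·t ≡ 6 (mod 7).
    The inverse of 3 mod 7 is 5 (since 3·5 = 15 = 2·7 + 1), so t ≡ 5·6 = 30 ≡ 2 (mod 7).
    Then x = 1 + 3·2 = 7, valid modulo lcm(3, 7) = 21: x ≡ 7 (mod 21).
  Combine with x ≡ 3 (mod 5): since gcd(21, 5) = 1, we get a unique residue mod 105.
    Write x = 7 + 21·t and substitute into x ≡ 3 (mod 5): 21·t ≡ 3 − 7 = -4 (mod 5).
    Reduce coefficients mod 5: 1·t ≡ 1 (mod 5).
    So t ≡ 1 (mod 5).
    Then x = 7 + 21·1 = 28, valid modulo lcm(21, 5) = 105: x ≡ 28 (mod 105).
Verify: 28 mod 3 = 1 ✓, 28 mod 7 = 0 ✓, 28 mod 5 = 3 ✓.

x ≡ 28 (mod 105).


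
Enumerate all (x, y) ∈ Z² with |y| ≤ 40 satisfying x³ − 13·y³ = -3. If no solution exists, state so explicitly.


The equation is x³ - 13y³ = -3. For fixed y, x³ = 13·y³ − 3, so a solution requires the RHS to be a perfect cube.
Strategy: iterate y from -40 to 40, compute RHS = 13·y³ − 3, and check whether it is a (positive or negative) perfect cube.
Check small values of y:
  y = 0: RHS = -3 is not a perfect cube.
  y = 1: RHS = 10 is not a perfect cube.
  y = -1: RHS = -16 is not a perfect cube.
  y = 2: RHS = 101 is not a perfect cube.
  y = -2: RHS = -107 is not a perfect cube.
  y = 3: RHS = 348 is not a perfect cube.
  y = -3: RHS = -354 is not a perfect cube.
Continuing the search up to |y| = 40 finds no solutions either.
No (x, y) in the scanned range satisfies the equation.

No integer solutions with |y| ≤ 40.


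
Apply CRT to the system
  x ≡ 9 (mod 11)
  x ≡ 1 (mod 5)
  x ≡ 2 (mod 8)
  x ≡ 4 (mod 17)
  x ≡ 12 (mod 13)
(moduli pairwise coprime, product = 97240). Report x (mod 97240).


Product of moduli M = 11 · 5 · 8 · 17 · 13 = 97240.
Merge one congruence at a time:
  Start: x ≡ 9 (mod 11).
  Combine with x ≡ 1 (mod 5); new modulus lcm = 55.
    Write x = 9 + 11·t and substitute into x ≡ 1 (mod 5): 11·t ≡ 1 − 9 = -8 (mod 5).
    Reduce coefficients mod 5: 1·t ≡ 2 (mod 5).
    So t ≡ 2 (mod 5).
    Then x = 9 + 11·2 = 31, valid modulo lcm(11, 5) = 55: x ≡ 31 (mod 55).
  Combine with x ≡ 2 (mod 8); new modulus lcm = 440.
    Write x = 31 + 55·t and substitute into x ≡ 2 (mod 8): 55·t ≡ 2 − 31 = -29 (mod 8).
    Reduce coefficients mod 8: 7·t ≡ 3 (mod 8).
    The inverse of 7 mod 8 is 7 (since 7·7 = 49 = 6·8 + 1), so t ≡ 7·3 = 21 ≡ 5 (mod 8).
    Then x = 31 + 55·5 = 306, valid modulo lcm(55, 8) = 440: x ≡ 306 (mod 440).
  Combine with x ≡ 4 (mod 17); new modulus lcm = 7480.
    Write x = 306 + 440·t and substitute into x ≡ 4 (mod 17): 440·t ≡ 4 − 306 = -302 (mod 17).
    Reduce coefficients mod 17: 15·t ≡ 4 (mod 17).
    The inverse of 15 mod 17 is 8 (since 15·8 = 120 = 7·17 + 1), so t ≡ 8·4 = 32 ≡ 15 (mod 17).
    Then x = 306 + 440·15 = 6906, valid modulo lcm(440, 17) = 7480: x ≡ 6906 (mod 7480).
  Combine with x ≡ 12 (mod 13); new modulus lcm = 97240.
    Write x = 6906 + 7480·t and substitute into x ≡ 12 (mod 13): 7480·t ≡ 12 − 6906 = -6894 (mod 13).
    Reduce coefficients mod 13: 5·t ≡ 9 (mod 13).
    The inverse of 5 mod 13 is 8 (since 5·8 = 40 = 3·13 + 1), so t ≡ 8·9 = 72 ≡ 7 (mod 13).
    Then x = 6906 + 7480·7 = 59266, valid modulo lcm(7480, 13) = 97240: x ≡ 59266 (mod 97240).
Verify against each original: 59266 mod 11 = 9, 59266 mod 5 = 1, 59266 mod 8 = 2, 59266 mod 17 = 4, 59266 mod 13 = 12.

x ≡ 59266 (mod 97240).


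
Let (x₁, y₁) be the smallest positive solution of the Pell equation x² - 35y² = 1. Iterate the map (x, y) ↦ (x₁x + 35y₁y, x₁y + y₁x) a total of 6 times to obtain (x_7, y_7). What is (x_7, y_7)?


Step 1: Find the fundamental solution (x₁, y₁) of x² - 35y² = 1.
  Expand √35 as a continued fraction. a₀ = ⌊√35⌋ = 5; iterate m_{k+1} = d_k·a_k − m_k, d_{k+1} = (35 − m_{k+1}²)/d_k, a_{k+1} = ⌊(a₀ + m_{k+1})/d_{k+1}⌋ (starting m₀ = 0, d₀ = 1), with convergents p_k = a_k·p_{k-1} + p_{k-2}, q_k = a_k·q_{k-1} + q_{k-2} (p₋₁ = 1, q₋₁ = 0):
  k = 0: a₀ = 5; p₀/q₀ = 5/1; p₀² − 35·q₀² = 25 − 35 = -10.
  k = 1: m = 5, d = 10, a = ⌊(5 + 5)/10⌋ = 1; p/q = (1·5 + 1)/(1·1 + 0) = 6/1; p² − 35·q² = 36 − 35 = 1.
  The first convergent with p² − 35·q² = 1 gives the fundamental solution (x₁, y₁) = (6, 1).
Step 2: Apply the recurrence (x_{n+1}, y_{n+1}) = (x₁x_n + 35y₁y_n, x₁y_n + y₁x_n) repeatedly.
  From (x_1, y_1) = (6, 1): x_2 = 6·6 + 35·1·1 = 71; y_2 = 6·1 + 1·6 = 12.
  From (x_2, y_2) = (71, 12): x_3 = 6·71 + 35·1·12 = 846; y_3 = 6·12 + 1·71 = 143.
  From (x_3, y_3) = (846, 143): x_4 = 6·846 + 35·1·143 = 10081; y_4 = 6·143 + 1·846 = 1704.
  From (x_4, y_4) = (10081, 1704): x_5 = 6·10081 + 35·1·1704 = 120126; y_5 = 6·1704 + 1·10081 = 20305.
  From (x_5, y_5) = (120126, 20305): x_6 = 6·120126 + 35·1·20305 = 1431431; y_6 = 6·20305 + 1·120126 = 241956.
  From (x_6, y_6) = (1431431, 241956): x_7 = 6·1431431 + 35·1·241956 = 17057046; y_7 = 6·241956 + 1·1431431 = 2883167.
Step 3: Verify x_7² - 35·y_7² = 290942818246116 - 290942818246115 = 1 (should be 1). ✓

(x_1, y_1) = (6, 1); (x_7, y_7) = (17057046, 2883167).
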